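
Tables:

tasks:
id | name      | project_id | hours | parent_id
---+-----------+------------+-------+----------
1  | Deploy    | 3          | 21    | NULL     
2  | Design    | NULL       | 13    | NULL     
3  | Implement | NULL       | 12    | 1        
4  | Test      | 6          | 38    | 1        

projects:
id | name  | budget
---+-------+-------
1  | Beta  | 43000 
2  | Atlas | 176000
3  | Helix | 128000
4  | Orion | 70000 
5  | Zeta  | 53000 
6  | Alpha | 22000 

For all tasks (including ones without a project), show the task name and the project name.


LEFT JOIN keeps every row from tasks (the left table); where project_id has no match in projects, the project columns become NULL. Walk through each task:
  - task 1 (Deploy): project_id=3 -> matches Helix
  - task 2 (Design): project_id=NULL, no match -> kept with NULL
  - task 3 (Implement): project_id=NULL, no match -> kept with NULL
  - task 4 (Test): project_id=6 -> matches Alpha
All 4 rows appear; 2 have NULL project.

SQL:
SELECT a.name, b.name AS project
FROM tasks a
LEFT JOIN projects b ON a.project_id = b.id

Result:
name      | project
----------+--------
Deploy    | Helix  
Design    | NULL   
Implement | NULL   
Test      | Alpha  


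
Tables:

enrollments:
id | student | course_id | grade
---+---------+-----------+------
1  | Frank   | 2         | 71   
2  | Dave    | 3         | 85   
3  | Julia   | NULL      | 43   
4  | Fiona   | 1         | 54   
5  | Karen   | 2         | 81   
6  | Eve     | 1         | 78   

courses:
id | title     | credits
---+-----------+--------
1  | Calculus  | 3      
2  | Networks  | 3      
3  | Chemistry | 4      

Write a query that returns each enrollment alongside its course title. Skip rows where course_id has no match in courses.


INNER JOIN keeps only enrollments rows whose course_id matches an id in courses. Walk through each enrollment:
  - enrollment 1 (Frank): course_id=2 -> matches Networks
  - enrollment 2 (Dave): course_id=3 -> matches Chemistry
  - enrollment 3 (Julia): course_id=NULL, no match -> dropped
  - enrollment 4 (Fiona): course_id=1 -> matches Calculus
  - enrollment 5 (Karen): course_id=2 -> matches Networks
  - enrollment 6 (Eve): course_id=1 -> matches Calculus
So 1 of 6 rows is dropped.

SQL:
SELECT a.student, b.title AS course
FROM enrollments a
INNER JOIN courses b ON a.course_id = b.id

Result:
student | course   
--------+----------
Frank   | Networks 
Dave    | Chemistry
Fiona   | Calculus 
Karen   | Networks 
Eve     | Calculus 


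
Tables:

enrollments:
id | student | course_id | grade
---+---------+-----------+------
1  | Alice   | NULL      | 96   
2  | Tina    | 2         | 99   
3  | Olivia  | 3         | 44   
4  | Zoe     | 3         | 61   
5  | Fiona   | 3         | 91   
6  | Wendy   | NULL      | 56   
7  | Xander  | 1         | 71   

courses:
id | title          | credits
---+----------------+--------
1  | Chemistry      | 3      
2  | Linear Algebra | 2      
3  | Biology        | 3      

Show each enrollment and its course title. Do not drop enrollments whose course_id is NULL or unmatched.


LEFT JOIN keeps every row from enrollments (the left table); where course_id has no match in courses, the course columns become NULL. Walk through each enrollment:
  - enrollment 1 (Alice): course_id=NULL, no match -> kept with NULL
  - enrollment 2 (Tina): course_id=2 -> matches Linear Algebra
  - enrollment 3 (Olivia): course_id=3 -> matches Biology
  - enrollment 4 (Zoe): course_id=3 -> matches Biology
  - enrollment 5 (Fiona): course_id=3 -> matches Biology
  - enrollment 6 (Wendy): course_id=NULL, no match -> kept with NULL
  - enrollment 7 (Xander): course_id=1 -> matches Chemistry
All 7 rows appear; 2 have NULL course.

SQL:
SELECT a.student, b.title AS course
FROM enrollments a
LEFT JOIN courses b ON a.course_id = b.id

Result:
student | course        
--------+---------------
Alice   | NULL          
Tina    | Linear Algebra
Olivia  | Biology       
Zoe     | Biology       
Fiona   | Biology       
Wendy   | NULL          
Xander  | Chemistry     


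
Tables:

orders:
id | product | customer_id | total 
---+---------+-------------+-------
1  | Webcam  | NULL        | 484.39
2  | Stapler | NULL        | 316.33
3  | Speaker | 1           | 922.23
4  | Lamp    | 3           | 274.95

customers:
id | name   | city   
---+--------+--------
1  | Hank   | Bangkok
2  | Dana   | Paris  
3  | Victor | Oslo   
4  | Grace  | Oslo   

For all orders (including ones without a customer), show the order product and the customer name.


LEFT JOIN keeps every row from orders (the left table); where customer_id has no match in customers, the customer columns become NULL. Walk through each order:
  - order 1 (Webcam): customer_id=NULL, no match -> kept with NULL
  - order 2 (Stapler): customer_id=NULL, no match -> kept with NULL
  - order 3 (Speaker): customer_id=1 -> matches Hank
  - order 4 (Lamp): customer_id=3 -> matches Victor
All 4 rows appear; 2 have NULL customer.

SQL:
SELECT a.product, b.name AS customer
FROM orders a
LEFT JOIN customers b ON a.customer_id = b.id

Result:
product | customer
--------+---------
Webcam  | NULL    
Stapler | NULL    
Speaker | Hank    
Lamp    | Victor  


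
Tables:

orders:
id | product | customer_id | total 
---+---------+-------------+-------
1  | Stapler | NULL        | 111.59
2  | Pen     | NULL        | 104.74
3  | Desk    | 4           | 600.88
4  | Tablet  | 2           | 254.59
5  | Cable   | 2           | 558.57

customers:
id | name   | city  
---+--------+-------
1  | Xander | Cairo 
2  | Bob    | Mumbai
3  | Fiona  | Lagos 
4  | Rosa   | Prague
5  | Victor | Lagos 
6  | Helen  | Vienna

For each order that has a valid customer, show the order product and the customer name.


INNER JOIN keeps only orders rows whose customer_id matches an id in customers. Walk through each order:
  - order 1 (Stapler): customer_id=NULL, no match -> dropped
  - order 2 (Pen): customer_id=NULL, no match -> dropped
  - order 3 (Desk): customer_id=4 -> matches Rosa
  - order 4 (Tablet): customer_id=2 -> matches Bob
  - order 5 (Cable): customer_id=2 -> matches Bob
So 2 of 5 rows are dropped.

SQL:
SELECT a.product, b.name AS customer
FROM orders a
INNER JOIN customers b ON a.customer_id = b.id

Result:
product | customer
--------+---------
Desk    | Rosa    
Tablet  | Bob     
Cable   | Bob     


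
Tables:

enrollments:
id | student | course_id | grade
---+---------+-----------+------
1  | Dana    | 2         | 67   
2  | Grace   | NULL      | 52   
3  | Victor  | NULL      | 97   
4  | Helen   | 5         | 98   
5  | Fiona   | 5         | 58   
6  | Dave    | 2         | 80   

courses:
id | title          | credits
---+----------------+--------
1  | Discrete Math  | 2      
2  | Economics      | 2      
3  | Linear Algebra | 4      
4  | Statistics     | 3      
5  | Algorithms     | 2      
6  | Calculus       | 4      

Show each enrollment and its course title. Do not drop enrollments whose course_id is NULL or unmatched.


LEFT JOIN keeps every row from enrollments (the left table); where course_id has no match in courses, the course columns become NULL. Walk through each enrollment:
  - enrollment 1 (Dana): course_id=2 -> matches Economics
  - enrollment 2 (Grace): course_id=NULL, no match -> kept with NULL
  - enrollment 3 (Victor): course_id=NULL, no match -> kept with NULL
  - enrollment 4 (Helen): course_id=5 -> matches Algorithms
  - enrollment 5 (Fiona): course_id=5 -> matches Algorithms
  - enrollment 6 (Dave): course_id=2 -> matches Economics
All 6 rows appear; 2 have NULL course.

SQL:
SELECT a.student, b.title AS course
FROM enrollments a
LEFT JOIN courses b ON a.course_id = b.id

Result:
student | course    
--------+-----------
Dana    | Economics 
Grace   | NULL      
Victor  | NULL      
Helen   | Algorithms
Fiona   | Algorithms
Dave    | Economics 


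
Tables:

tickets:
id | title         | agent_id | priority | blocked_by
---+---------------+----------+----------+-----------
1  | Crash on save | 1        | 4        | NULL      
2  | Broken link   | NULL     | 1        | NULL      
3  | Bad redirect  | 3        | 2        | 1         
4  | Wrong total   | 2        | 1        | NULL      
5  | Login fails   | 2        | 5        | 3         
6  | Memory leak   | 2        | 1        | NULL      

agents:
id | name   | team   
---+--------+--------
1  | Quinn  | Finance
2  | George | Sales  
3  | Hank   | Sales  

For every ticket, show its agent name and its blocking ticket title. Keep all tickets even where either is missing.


Two LEFT JOINs from the same base table tickets: one to agents via agent_id, one to tickets itself via blocked_by. Both are LEFT so every ticket is preserved.
Match against agents:
  - ticket 1 (Crash on save): agent_id=1 -> matches Quinn
  - ticket 2 (Broken link): agent_id=NULL, no match -> kept with NULL
  - ticket 3 (Bad redirect): agent_id=3 -> matches Hank
  - ticket 4 (Wrong total): agent_id=2 -> matches George
  - ticket 5 (Login fails): agent_id=2 -> matches George
  - ticket 6 (Memory leak): agent_id=2 -> matches George
Match against tickets (self):
  - ticket 1 (Crash on save): blocked_by=NULL -> NULL
  - ticket 2 (Broken link): blocked_by=NULL -> NULL
  - ticket 3 (Bad redirect): blocked_by=1 -> Crash on save
  - ticket 4 (Wrong total): blocked_by=NULL -> NULL
  - ticket 5 (Login fails): blocked_by=3 -> Bad redirect
  - ticket 6 (Memory leak): blocked_by=NULL -> NULL

SQL:
SELECT a.title, b.name AS agent, c.title AS blocked_by
FROM tickets a
LEFT JOIN agents b ON a.agent_id = b.id
LEFT JOIN tickets c ON a.blocked_by = c.id

Result:
title         | agent  | blocked_by   
--------------+--------+--------------
Crash on save | Quinn  | NULL         
Broken link   | NULL   | NULL         
Bad redirect  | Hank   | Crash on save
Wrong total   | George | NULL         
Login fails   | George | Bad redirect 
Memory leak   | George | NULL         


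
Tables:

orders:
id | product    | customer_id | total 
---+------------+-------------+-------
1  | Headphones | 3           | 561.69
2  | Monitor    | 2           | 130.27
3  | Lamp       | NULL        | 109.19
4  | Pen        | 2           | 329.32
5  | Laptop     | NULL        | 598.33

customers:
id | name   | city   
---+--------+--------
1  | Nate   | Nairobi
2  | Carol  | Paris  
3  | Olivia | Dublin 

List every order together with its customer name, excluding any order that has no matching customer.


INNER JOIN keeps only orders rows whose customer_id matches an id in customers. Walk through each order:
  - order 1 (Headphones): customer_id=3 -> matches Olivia
  - order 2 (Monitor): customer_id=2 -> matches Carol
  - order 3 (Lamp): customer_id=NULL, no match -> dropped
  - order 4 (Pen): customer_id=2 -> matches Carol
  - order 5 (Laptop): customer_id=NULL, no match -> dropped
So 2 of 5 rows are dropped.

SQL:
SELECT a.product, b.name AS customer
FROM orders a
INNER JOIN customers b ON a.customer_id = b.id

Result:
product    | customer
-----------+---------
Headphones | Olivia  
Monitor    | Carol   
Pen        | Carol   


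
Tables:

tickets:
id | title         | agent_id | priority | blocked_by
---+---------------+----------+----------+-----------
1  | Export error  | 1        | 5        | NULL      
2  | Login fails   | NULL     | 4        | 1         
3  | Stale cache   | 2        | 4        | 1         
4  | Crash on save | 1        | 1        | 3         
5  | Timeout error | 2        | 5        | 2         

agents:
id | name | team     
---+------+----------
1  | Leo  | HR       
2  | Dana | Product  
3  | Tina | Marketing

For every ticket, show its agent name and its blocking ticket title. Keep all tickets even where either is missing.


Two LEFT JOINs from the same base table tickets: one to agents via agent_id, one to tickets itself via blocked_by. Both are LEFT so every ticket is preserved.
Match against agents:
  - ticket 1 (Export error): agent_id=1 -> matches Leo
  - ticket 2 (Login fails): agent_id=NULL, no match -> kept with NULL
  - ticket 3 (Stale cache): agent_id=2 -> matches Dana
  - ticket 4 (Crash on save): agent_id=1 -> matches Leo
  - ticket 5 (Timeout error): agent_id=2 -> matches Dana
Match against tickets (self):
  - ticket 1 (Export error): blocked_by=NULL -> NULL
  - ticket 2 (Login fails): blocked_by=1 -> Export error
  - ticket 3 (Stale cache): blocked_by=1 -> Export error
  - ticket 4 (Crash on save): blocked_by=3 -> Stale cache
  - ticket 5 (Timeout error): blocked_by=2 -> Login fails

SQL:
SELECT a.title, b.name AS agent, c.title AS blocked_by
FROM tickets a
LEFT JOIN agents b ON a.agent_id = b.id
LEFT JOIN tickets c ON a.blocked_by = c.id

Result:
title         | agent | blocked_by  
--------------+-------+-------------
Export error  | Leo   | NULL        
Login fails   | NULL  | Export error
Stale cache   | Dana  | Export error
Crash on save | Leo   | Stale cache 
Timeout error | Dana  | Login fails 


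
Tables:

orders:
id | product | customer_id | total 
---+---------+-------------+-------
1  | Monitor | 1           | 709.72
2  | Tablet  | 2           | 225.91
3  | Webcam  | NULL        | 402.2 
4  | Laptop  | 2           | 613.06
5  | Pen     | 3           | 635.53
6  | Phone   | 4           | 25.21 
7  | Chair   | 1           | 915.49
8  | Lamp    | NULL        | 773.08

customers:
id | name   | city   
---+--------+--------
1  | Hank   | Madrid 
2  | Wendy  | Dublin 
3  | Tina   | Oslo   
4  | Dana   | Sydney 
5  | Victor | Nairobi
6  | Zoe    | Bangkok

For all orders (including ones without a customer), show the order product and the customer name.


LEFT JOIN keeps every row from orders (the left table); where customer_id has no match in customers, the customer columns become NULL. Walk through each order:
  - order 1 (Monitor): customer_id=1 -> matches Hank
  - order 2 (Tablet): customer_id=2 -> matches Wendy
  - order 3 (Webcam): customer_id=NULL, no match -> kept with NULL
  - order 4 (Laptop): customer_id=2 -> matches Wendy
  - order 5 (Pen): customer_id=3 -> matches Tina
  - order 6 (Phone): customer_id=4 -> matches Dana
  - order 7 (Chair): customer_id=1 -> matches Hank
  - order 8 (Lamp): customer_id=NULL, no match -> kept with NULL
All 8 rows appear; 2 have NULL customer.

SQL:
SELECT a.product, b.name AS customer
FROM orders a
LEFT JOIN customers b ON a.customer_id = b.id

Result:
product | customer
--------+---------
Monitor | Hank    
Tablet  | Wendy   
Webcam  | NULL    
Laptop  | Wendy   
Pen     | Tina    
Phone   | Dana    
Chair   | Hank    
Lamp    | NULL    


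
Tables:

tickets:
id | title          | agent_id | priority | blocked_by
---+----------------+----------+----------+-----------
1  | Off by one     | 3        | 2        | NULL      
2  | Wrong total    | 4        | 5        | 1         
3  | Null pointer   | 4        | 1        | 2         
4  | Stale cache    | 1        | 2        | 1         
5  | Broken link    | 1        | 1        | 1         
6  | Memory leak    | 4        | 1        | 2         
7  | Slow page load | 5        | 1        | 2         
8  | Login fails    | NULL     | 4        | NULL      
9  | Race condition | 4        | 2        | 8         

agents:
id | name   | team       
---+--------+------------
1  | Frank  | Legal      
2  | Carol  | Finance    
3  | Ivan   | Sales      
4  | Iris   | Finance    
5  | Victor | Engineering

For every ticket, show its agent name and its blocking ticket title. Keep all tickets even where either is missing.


Two LEFT JOINs from the same base table tickets: one to agents via agent_id, one to tickets itself via blocked_by. Both are LEFT so every ticket is preserved.
Match against agents:
  - ticket 1 (Off by one): agent_id=3 -> matches Ivan
  - ticket 2 (Wrong total): agent_id=4 -> matches Iris
  - ticket 3 (Null pointer): agent_id=4 -> matches Iris
  - ticket 4 (Stale cache): agent_id=1 -> matches Frank
  - ticket 5 (Broken link): agent_id=1 -> matches Frank
  - ticket 6 (Memory leak): agent_id=4 -> matches Iris
  - ticket 7 (Slow page load): agent_id=5 -> matches Victor
  - ticket 8 (Login fails): agent_id=NULL, no match -> kept with NULL
  - ticket 9 (Race condition): agent_id=4 -> matches Iris
Match against tickets (self):
  - ticket 1 (Off by one): blocked_by=NULL -> NULL
  - ticket 2 (Wrong total): blocked_by=1 -> Off by one
  - ticket 3 (Null pointer): blocked_by=2 -> Wrong total
  - ticket 4 (Stale cache): blocked_by=1 -> Off by one
  - ticket 5 (Broken link): blocked_by=1 -> Off by one
  - ticket 6 (Memory leak): blocked_by=2 -> Wrong total
  - ticket 7 (Slow page load): blocked_by=2 -> Wrong total
  - ticket 8 (Login fails): blocked_by=NULL -> NULL
  - ticket 9 (Race condition): blocked_by=8 -> Login fails

SQL:
SELECT a.title, b.name AS agent, c.title AS blocked_by
FROM tickets a
LEFT JOIN agents b ON a.agent_id = b.id
LEFT JOIN tickets c ON a.blocked_by = c.id

Result:
title          | agent  | blocked_by 
---------------+--------+------------
Off by one     | Ivan   | NULL       
Wrong total    | Iris   | Off by one 
Null pointer   | Iris   | Wrong total
Stale cache    | Frank  | Off by one 
Broken link    | Frank  | Off by one 
Memory leak    | Iris   | Wrong total
Slow page load | Victor | Wrong total
Login fails    | NULL   | NULL       
Race condition | Iris   | Login fails


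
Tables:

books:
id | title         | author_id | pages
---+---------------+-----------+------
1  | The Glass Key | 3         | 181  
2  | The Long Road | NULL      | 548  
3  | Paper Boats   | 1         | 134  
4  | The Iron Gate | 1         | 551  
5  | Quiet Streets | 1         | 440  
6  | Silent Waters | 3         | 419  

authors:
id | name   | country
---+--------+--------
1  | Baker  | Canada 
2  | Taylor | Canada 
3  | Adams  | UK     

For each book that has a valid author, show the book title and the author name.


INNER JOIN keeps only books rows whose author_id matches an id in authors. Walk through each book:
  - book 1 (The Glass Key): author_id=3 -> matches Adams
  - book 2 (The Long Road): author_id=NULL, no match -> dropped
  - book 3 (Paper Boats): author_id=1 -> matches Baker
  - book 4 (The Iron Gate): author_id=1 -> matches Baker
  - book 5 (Quiet Streets): author_id=1 -> matches Baker
  - book 6 (Silent Waters): author_id=3 -> matches Adams
So 1 of 6 rows is dropped.

SQL:
SELECT a.title, b.name AS author
FROM books a
INNER JOIN authors b ON a.author_id = b.id

Result:
title         | author
--------------+-------
The Glass Key | Adams 
Paper Boats   | Baker 
The Iron Gate | Baker 
Quiet Streets | Baker 
Silent Waters | Adams 


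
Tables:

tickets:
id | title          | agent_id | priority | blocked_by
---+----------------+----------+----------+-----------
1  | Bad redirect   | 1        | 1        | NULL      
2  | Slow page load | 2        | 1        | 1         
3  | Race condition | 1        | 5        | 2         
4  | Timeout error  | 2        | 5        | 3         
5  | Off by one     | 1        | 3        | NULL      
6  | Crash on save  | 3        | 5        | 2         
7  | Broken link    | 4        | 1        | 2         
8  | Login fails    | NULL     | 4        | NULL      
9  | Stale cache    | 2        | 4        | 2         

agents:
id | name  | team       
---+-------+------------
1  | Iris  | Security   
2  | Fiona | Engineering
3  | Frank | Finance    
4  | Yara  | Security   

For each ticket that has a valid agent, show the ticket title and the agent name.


INNER JOIN keeps only tickets rows whose agent_id matches an id in agents. Walk through each ticket:
  - ticket 1 (Bad redirect): agent_id=1 -> matches Iris
  - ticket 2 (Slow page load): agent_id=2 -> matches Fiona
  - ticket 3 (Race condition): agent_id=1 -> matches Iris
  - ticket 4 (Timeout error): agent_id=2 -> matches Fiona
  - ticket 5 (Off by one): agent_id=1 -> matches Iris
  - ticket 6 (Crash on save): agent_id=3 -> matches Frank
  - ticket 7 (Broken link): agent_id=4 -> matches Yara
  - ticket 8 (Login fails): agent_id=NULL, no match -> dropped
  - ticket 9 (Stale cache): agent_id=2 -> matches Fiona
So 1 of 9 rows is dropped.

SQL:
SELECT a.title, b.name AS agent
FROM tickets a
INNER JOIN agents b ON a.agent_id = b.id

Result:
title          | agent
---------------+------
Bad redirect   | Iris 
Slow page load | Fiona
Race condition | Iris 
Timeout error  | Fiona
Off by one     | Iris 
Crash on save  | Frank
Broken link    | Yara 
Stale cache    | Fiona


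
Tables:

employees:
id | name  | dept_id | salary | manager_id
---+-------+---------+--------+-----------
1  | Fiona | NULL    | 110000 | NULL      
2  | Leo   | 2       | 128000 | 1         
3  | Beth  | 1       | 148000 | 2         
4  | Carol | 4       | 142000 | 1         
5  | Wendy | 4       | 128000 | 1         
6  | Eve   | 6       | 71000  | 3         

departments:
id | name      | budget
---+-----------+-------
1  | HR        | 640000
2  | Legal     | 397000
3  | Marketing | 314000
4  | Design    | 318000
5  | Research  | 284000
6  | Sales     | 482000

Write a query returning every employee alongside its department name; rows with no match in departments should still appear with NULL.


LEFT JOIN keeps every row from employees (the left table); where dept_id has no match in departments, the department columns become NULL. Walk through each employee:
  - employee 1 (Fiona): dept_id=NULL, no match -> kept with NULL
  - employee 2 (Leo): dept_id=2 -> matches Legal
  - employee 3 (Beth): dept_id=1 -> matches HR
  - employee 4 (Carol): dept_id=4 -> matches Design
  - employee 5 (Wendy): dept_id=4 -> matches Design
  - employee 6 (Eve): dept_id=6 -> matches Sales
All 6 rows appear; 1 has NULL department.

SQL:
SELECT a.name, b.name AS department
FROM employees a
LEFT JOIN departments b ON a.dept_id = b.id

Result:
name  | department
------+-----------
Fiona | NULL      
Leo   | Legal     
Beth  | HR        
Carol | Design    
Wendy | Design    
Eve   | Sales     


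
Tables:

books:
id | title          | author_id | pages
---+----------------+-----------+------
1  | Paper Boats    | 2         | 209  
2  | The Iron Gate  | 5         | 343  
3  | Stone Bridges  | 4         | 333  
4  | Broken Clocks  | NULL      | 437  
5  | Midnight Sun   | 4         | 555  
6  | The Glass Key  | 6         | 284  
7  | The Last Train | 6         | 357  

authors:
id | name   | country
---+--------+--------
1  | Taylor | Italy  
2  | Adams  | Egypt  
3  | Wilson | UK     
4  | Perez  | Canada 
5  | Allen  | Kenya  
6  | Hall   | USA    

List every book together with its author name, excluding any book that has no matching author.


INNER JOIN keeps only books rows whose author_id matches an id in authors. Walk through each book:
  - book 1 (Paper Boats): author_id=2 -> matches Adams
  - book 2 (The Iron Gate): author_id=5 -> matches Allen
  - book 3 (Stone Bridges): author_id=4 -> matches Perez
  - book 4 (Broken Clocks): author_id=NULL, no match -> dropped
  - book 5 (Midnight Sun): author_id=4 -> matches Perez
  - book 6 (The Glass Key): author_id=6 -> matches Hall
  - book 7 (The Last Train): author_id=6 -> matches Hall
So 1 of 7 rows is dropped.

SQL:
SELECT a.title, b.name AS author
FROM books a
INNER JOIN authors b ON a.author_id = b.id

Result:
title          | author
---------------+-------
Paper Boats    | Adams 
The Iron Gate  | Allen 
Stone Bridges  | Perez 
Midnight Sun   | Perez 
The Glass Key  | Hall  
The Last Train | Hall  


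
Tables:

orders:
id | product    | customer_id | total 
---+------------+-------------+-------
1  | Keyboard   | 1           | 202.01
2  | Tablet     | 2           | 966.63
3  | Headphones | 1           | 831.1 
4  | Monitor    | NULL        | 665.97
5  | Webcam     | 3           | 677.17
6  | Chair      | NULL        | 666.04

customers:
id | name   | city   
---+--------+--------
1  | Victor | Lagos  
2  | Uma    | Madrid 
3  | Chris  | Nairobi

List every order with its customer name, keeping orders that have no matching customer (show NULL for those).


LEFT JOIN keeps every row from orders (the left table); where customer_id has no match in customers, the customer columns become NULL. Walk through each order:
  - order 1 (Keyboard): customer_id=1 -> matches Victor
  - order 2 (Tablet): customer_id=2 -> matches Uma
  - order 3 (Headphones): customer_id=1 -> matches Victor
  - order 4 (Monitor): customer_id=NULL, no match -> kept with NULL
  - order 5 (Webcam): customer_id=3 -> matches Chris
  - order 6 (Chair): customer_id=NULL, no match -> kept with NULL
All 6 rows appear; 2 have NULL customer.

SQL:
SELECT a.product, b.name AS customer
FROM orders a
LEFT JOIN customers b ON a.customer_id = b.id

Result:
product    | customer
-----------+---------
Keyboard   | Victor  
Tablet     | Uma     
Headphones | Victor  
Monitor    | NULL    
Webcam     | Chris   
Chair      | NULL    


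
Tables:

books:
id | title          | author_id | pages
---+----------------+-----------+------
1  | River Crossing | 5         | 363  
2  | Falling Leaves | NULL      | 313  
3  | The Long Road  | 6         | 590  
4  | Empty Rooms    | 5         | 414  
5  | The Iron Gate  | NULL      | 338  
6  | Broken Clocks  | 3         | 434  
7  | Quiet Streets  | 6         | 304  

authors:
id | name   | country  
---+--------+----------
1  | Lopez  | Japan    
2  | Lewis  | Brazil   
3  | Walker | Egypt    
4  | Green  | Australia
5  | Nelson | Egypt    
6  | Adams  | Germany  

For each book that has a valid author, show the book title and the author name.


INNER JOIN keeps only books rows whose author_id matches an id in authors. Walk through each book:
  - book 1 (River Crossing): author_id=5 -> matches Nelson
  - book 2 (Falling Leaves): author_id=NULL, no match -> dropped
  - book 3 (The Long Road): author_id=6 -> matches Adams
  - book 4 (Empty Rooms): author_id=5 -> matches Nelson
  - book 5 (The Iron Gate): author_id=NULL, no match -> dropped
  - book 6 (Broken Clocks): author_id=3 -> matches Walker
  - book 7 (Quiet Streets): author_id=6 -> matches Adams
So 2 of 7 rows are dropped.

SQL:
SELECT a.title, b.name AS author
FROM books a
INNER JOIN authors b ON a.author_id = b.id

Result:
title          | author
---------------+-------
River Crossing | Nelson
The Long Road  | Adams 
Empty Rooms    | Nelson
Broken Clocks  | Walker
Quiet Streets  | Adams 


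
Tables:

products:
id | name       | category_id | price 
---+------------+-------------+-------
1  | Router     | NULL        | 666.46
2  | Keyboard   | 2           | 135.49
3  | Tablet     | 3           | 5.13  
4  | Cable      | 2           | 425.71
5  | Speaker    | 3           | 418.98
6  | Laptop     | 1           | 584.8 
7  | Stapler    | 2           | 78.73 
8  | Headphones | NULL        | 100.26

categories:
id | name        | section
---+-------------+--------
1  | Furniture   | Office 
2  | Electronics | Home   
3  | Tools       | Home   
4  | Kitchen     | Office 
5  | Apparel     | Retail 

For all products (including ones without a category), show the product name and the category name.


LEFT JOIN keeps every row from products (the left table); where category_id has no match in categories, the category columns become NULL. Walk through each product:
  - product 1 (Router): category_id=NULL, no match -> kept with NULL
  - product 2 (Keyboard): category_id=2 -> matches Electronics
  - product 3 (Tablet): category_id=3 -> matches Tools
  - product 4 (Cable): category_id=2 -> matches Electronics
  - product 5 (Speaker): category_id=3 -> matches Tools
  - product 6 (Laptop): category_id=1 -> matches Furniture
  - product 7 (Stapler): category_id=2 -> matches Electronics
  - product 8 (Headphones): category_id=NULL, no match -> kept with NULL
All 8 rows appear; 2 have NULL category.

SQL:
SELECT a.name, b.name AS category
FROM products a
LEFT JOIN categories b ON a.category_id = b.id

Result:
name       | category   
-----------+------------
Router     | NULL       
Keyboard   | Electronics
Tablet     | Tools      
Cable      | Electronics
Speaker    | Tools      
Laptop     | Furniture  
Stapler    | Electronics
Headphones | NULL       


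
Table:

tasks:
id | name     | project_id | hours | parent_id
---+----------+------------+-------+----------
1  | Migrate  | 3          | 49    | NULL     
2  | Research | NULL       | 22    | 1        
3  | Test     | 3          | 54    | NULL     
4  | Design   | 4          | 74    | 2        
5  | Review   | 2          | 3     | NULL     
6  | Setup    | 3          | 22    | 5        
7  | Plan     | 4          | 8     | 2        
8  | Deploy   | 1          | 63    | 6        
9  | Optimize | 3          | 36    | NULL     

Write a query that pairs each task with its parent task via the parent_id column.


This is a self-join: tasks is joined to a second copy of itself, matching each row's parent_id to another row's id. Use LEFT JOIN so rows with parent_id=NULL are kept.
  - task 1 (Migrate): parent_id=NULL -> NULL
  - task 2 (Research): parent_id=1 -> Migrate
  - task 3 (Test): parent_id=NULL -> NULL
  - task 4 (Design): parent_id=2 -> Research
  - task 5 (Review): parent_id=NULL -> NULL
  - task 6 (Setup): parent_id=5 -> Review
  - task 7 (Plan): parent_id=2 -> Research
  - task 8 (Deploy): parent_id=6 -> Setup
  - task 9 (Optimize): parent_id=NULL -> NULL

SQL:
SELECT a.name AS item, b.name AS parent
FROM tasks a
LEFT JOIN tasks b ON a.parent_id = b.id

Result:
item     | parent  
---------+---------
Migrate  | NULL    
Research | Migrate 
Test     | NULL    
Design   | Research
Review   | NULL    
Setup    | Review  
Plan     | Research
Deploy   | Setup   
Optimize | NULL    


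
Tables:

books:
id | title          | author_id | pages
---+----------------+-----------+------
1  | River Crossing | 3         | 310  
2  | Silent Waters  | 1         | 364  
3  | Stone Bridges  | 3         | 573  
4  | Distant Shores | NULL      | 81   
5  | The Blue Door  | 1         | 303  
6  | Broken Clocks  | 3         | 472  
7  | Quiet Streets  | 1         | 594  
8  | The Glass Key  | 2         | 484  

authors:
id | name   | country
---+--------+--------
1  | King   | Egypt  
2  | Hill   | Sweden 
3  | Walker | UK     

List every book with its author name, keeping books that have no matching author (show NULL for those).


LEFT JOIN keeps every row from books (the left table); where author_id has no match in authors, the author columns become NULL. Walk through each book:
  - book 1 (River Crossing): author_id=3 -> matches Walker
  - book 2 (Silent Waters): author_id=1 -> matches King
  - book 3 (Stone Bridges): author_id=3 -> matches Walker
  - book 4 (Distant Shores): author_id=NULL, no match -> kept with NULL
  - book 5 (The Blue Door): author_id=1 -> matches King
  - book 6 (Broken Clocks): author_id=3 -> matches Walker
  - book 7 (Quiet Streets): author_id=1 -> matches King
  - book 8 (The Glass Key): author_id=2 -> matches Hill
All 8 rows appear; 1 has NULL author.

SQL:
SELECT a.title, b.name AS author
FROM books a
LEFT JOIN authors b ON a.author_id = b.id

Result:
title          | author
---------------+-------
River Crossing | Walker
Silent Waters  | King  
Stone Bridges  | Walker
Distant Shores | NULL  
The Blue Door  | King  
Broken Clocks  | Walker
Quiet Streets  | King  
The Glass Key  | Hill  


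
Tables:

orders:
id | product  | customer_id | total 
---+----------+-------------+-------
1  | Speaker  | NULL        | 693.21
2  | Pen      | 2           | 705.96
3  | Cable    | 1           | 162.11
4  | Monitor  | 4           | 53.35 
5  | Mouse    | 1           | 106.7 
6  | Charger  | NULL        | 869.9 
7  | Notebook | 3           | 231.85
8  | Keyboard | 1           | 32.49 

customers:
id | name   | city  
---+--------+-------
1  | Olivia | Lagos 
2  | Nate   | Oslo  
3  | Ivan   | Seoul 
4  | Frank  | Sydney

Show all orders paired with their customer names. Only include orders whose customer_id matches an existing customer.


INNER JOIN keeps only orders rows whose customer_id matches an id in customers. Walk through each order:
  - order 1 (Speaker): customer_id=NULL, no match -> dropped
  - order 2 (Pen): customer_id=2 -> matches Nate
  - order 3 (Cable): customer_id=1 -> matches Olivia
  - order 4 (Monitor): customer_id=4 -> matches Frank
  - order 5 (Mouse): customer_id=1 -> matches Olivia
  - order 6 (Charger): customer_id=NULL, no match -> dropped
  - order 7 (Notebook): customer_id=3 -> matches Ivan
  - order 8 (Keyboard): customer_id=1 -> matches Olivia
So 2 of 8 rows are dropped.

SQL:
SELECT a.product, b.name AS customer
FROM orders a
INNER JOIN customers b ON a.customer_id = b.id

Result:
product  | customer
---------+---------
Pen      | Nate    
Cable    | Olivia  
Monitor  | Frank   
Mouse    | Olivia  
Notebook | Ivan    
Keyboard | Olivia  


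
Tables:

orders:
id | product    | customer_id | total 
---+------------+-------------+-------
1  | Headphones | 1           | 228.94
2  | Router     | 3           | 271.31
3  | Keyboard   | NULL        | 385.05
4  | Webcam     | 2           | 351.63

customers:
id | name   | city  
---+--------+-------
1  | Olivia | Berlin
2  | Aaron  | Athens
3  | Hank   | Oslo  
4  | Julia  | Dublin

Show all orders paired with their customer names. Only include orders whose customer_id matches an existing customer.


INNER JOIN keeps only orders rows whose customer_id matches an id in customers. Walk through each order:
  - order 1 (Headphones): customer_id=1 -> matches Olivia
  - order 2 (Router): customer_id=3 -> matches Hank
  - order 3 (Keyboard): customer_id=NULL, no match -> dropped
  - order 4 (Webcam): customer_id=2 -> matches Aaron
So 1 of 4 rows is dropped.

SQL:
SELECT a.product, b.name AS customer
FROM orders a
INNER JOIN customers b ON a.customer_id = b.id

Result:
product    | customer
-----------+---------
Headphones | Olivia  
Router     | Hank    
Webcam     | Aaron   


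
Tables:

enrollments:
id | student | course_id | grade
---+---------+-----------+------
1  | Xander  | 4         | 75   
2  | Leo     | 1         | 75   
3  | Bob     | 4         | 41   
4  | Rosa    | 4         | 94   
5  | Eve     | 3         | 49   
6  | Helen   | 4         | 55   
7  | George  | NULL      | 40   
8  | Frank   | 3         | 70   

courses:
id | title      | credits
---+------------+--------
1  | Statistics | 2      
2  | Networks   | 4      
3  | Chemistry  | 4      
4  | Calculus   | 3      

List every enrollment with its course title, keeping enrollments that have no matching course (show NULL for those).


LEFT JOIN keeps every row from enrollments (the left table); where course_id has no match in courses, the course columns become NULL. Walk through each enrollment:
  - enrollment 1 (Xander): course_id=4 -> matches Calculus
  - enrollment 2 (Leo): course_id=1 -> matches Statistics
  - enrollment 3 (Bob): course_id=4 -> matches Calculus
  - enrollment 4 (Rosa): course_id=4 -> matches Calculus
  - enrollment 5 (Eve): course_id=3 -> matches Chemistry
  - enrollment 6 (Helen): course_id=4 -> matches Calculus
  - enrollment 7 (George): course_id=NULL, no match -> kept with NULL
  - enrollment 8 (Frank): course_id=3 -> matches Chemistry
All 8 rows appear; 1 has NULL course.

SQL:
SELECT a.student, b.title AS course
FROM enrollments a
LEFT JOIN courses b ON a.course_id = b.id

Result:
student | course    
--------+-----------
Xander  | Calculus  
Leo     | Statistics
Bob     | Calculus  
Rosa    | Calculus  
Eve     | Chemistry 
Helen   | Calculus  
George  | NULL      
Frank   | Chemistry 


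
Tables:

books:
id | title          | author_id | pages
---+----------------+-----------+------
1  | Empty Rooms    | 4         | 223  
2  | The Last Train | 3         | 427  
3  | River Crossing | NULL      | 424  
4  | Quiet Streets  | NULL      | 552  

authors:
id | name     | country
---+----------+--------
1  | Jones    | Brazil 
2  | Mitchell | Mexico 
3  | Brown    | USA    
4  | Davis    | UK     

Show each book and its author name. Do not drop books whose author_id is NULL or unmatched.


LEFT JOIN keeps every row from books (the left table); where author_id has no match in authors, the author columns become NULL. Walk through each book:
  - book 1 (Empty Rooms): author_id=4 -> matches Davis
  - book 2 (The Last Train): author_id=3 -> matches Brown
  - book 3 (River Crossing): author_id=NULL, no match -> kept with NULL
  - book 4 (Quiet Streets): author_id=NULL, no match -> kept with NULL
All 4 rows appear; 2 have NULL author.

SQL:
SELECT a.title, b.name AS author
FROM books a
LEFT JOIN authors b ON a.author_id = b.id

Result:
title          | author
---------------+-------
Empty Rooms    | Davis 
The Last Train | Brown 
River Crossing | NULL  
Quiet Streets  | NULL  


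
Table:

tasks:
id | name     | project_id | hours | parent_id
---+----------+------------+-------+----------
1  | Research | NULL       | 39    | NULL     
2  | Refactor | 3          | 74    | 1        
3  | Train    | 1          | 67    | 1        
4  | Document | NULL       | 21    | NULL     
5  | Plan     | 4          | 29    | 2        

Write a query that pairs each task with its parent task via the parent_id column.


This is a self-join: tasks is joined to a second copy of itself, matching each row's parent_id to another row's id. Use LEFT JOIN so rows with parent_id=NULL are kept.
  - task 1 (Research): parent_id=NULL -> NULL
  - task 2 (Refactor): parent_id=1 -> Research
  - task 3 (Train): parent_id=1 -> Research
  - task 4 (Document): parent_id=NULL -> NULL
  - task 5 (Plan): parent_id=2 -> Refactor

SQL:
SELECT a.name AS item, b.name AS parent
FROM tasks a
LEFT JOIN tasks b ON a.parent_id = b.id

Result:
item     | parent  
---------+---------
Research | NULL    
Refactor | Research
Train    | Research
Document | NULL    
Plan     | Refactor


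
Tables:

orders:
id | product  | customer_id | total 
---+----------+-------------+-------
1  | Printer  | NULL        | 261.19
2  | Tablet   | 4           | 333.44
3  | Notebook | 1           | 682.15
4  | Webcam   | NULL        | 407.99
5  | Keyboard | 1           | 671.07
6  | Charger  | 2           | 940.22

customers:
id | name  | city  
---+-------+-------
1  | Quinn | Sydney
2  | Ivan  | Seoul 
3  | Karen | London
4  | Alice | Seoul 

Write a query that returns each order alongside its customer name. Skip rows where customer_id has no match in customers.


INNER JOIN keeps only orders rows whose customer_id matches an id in customers. Walk through each order:
  - order 1 (Printer): customer_id=NULL, no match -> dropped
  - order 2 (Tablet): customer_id=4 -> matches Alice
  - order 3 (Notebook): customer_id=1 -> matches Quinn
  - order 4 (Webcam): customer_id=NULL, no match -> dropped
  - order 5 (Keyboard): customer_id=1 -> matches Quinn
  - order 6 (Charger): customer_id=2 -> matches Ivan
So 2 of 6 rows are dropped.

SQL:
SELECT a.product, b.name AS customer
FROM orders a
INNER JOIN customers b ON a.customer_id = b.id

Result:
product  | customer
---------+---------
Tablet   | Alice   
Notebook | Quinn   
Keyboard | Quinn   
Charger  | Ivan    


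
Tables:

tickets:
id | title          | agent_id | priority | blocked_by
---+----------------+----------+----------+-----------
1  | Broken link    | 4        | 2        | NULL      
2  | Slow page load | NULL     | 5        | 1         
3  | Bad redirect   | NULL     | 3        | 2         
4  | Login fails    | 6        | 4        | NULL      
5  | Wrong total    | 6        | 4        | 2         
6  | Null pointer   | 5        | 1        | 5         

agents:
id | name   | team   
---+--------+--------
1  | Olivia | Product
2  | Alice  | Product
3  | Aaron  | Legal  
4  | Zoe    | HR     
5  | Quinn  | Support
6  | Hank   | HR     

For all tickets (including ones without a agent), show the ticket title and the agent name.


LEFT JOIN keeps every row from tickets (the left table); where agent_id has no match in agents, the agent columns become NULL. Walk through each ticket:
  - ticket 1 (Broken link): agent_id=4 -> matches Zoe
  - ticket 2 (Slow page load): agent_id=NULL, no match -> kept with NULL
  - ticket 3 (Bad redirect): agent_id=NULL, no match -> kept with NULL
  - ticket 4 (Login fails): agent_id=6 -> matches Hank
  - ticket 5 (Wrong total): agent_id=6 -> matches Hank
  - ticket 6 (Null pointer): agent_id=5 -> matches Quinn
All 6 rows appear; 2 have NULL agent.

SQL:
SELECT a.title, b.name AS agent
FROM tickets a
LEFT JOIN agents b ON a.agent_id = b.id

Result:
title          | agent
---------------+------
Broken link    | Zoe  
Slow page load | NULL 
Bad redirect   | NULL 
Login fails    | Hank 
Wrong total    | Hank 
Null pointer   | Quinn
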